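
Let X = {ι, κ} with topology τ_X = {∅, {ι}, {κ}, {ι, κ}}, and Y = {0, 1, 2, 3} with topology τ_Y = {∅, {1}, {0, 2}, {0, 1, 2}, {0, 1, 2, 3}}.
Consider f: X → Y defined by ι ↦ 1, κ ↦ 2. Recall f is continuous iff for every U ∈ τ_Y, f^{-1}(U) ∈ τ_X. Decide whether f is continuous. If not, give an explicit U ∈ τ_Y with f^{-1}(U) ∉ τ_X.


f IS continuous.

Compute f^{-1}(U) for each U ∈ τ_Y:
  U = ∅: f^{-1}(U) = ∅ ∈ τ_X ✓.
  U = {1}: f^{-1}(U) = {ι} ∈ τ_X ✓.
  U = {0, 2}: f^{-1}(U) = {κ} ∈ τ_X ✓.
  U = {0, 1, 2}: f^{-1}(U) = {ι, κ} ∈ τ_X ✓.
  U = {0, 1, 2, 3}: f^{-1}(U) = {ι, κ} ∈ τ_X ✓.
Every preimage lies in τ_X, so f IS continuous.


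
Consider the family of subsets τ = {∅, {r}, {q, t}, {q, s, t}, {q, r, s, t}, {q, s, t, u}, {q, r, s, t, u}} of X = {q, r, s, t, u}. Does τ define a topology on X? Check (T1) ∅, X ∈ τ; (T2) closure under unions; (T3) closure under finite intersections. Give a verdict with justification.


τ is NOT a topology on X.

Axiom (T1): ∅ ∈ τ? Yes; X ∈ τ? Yes.
Axiom (T2/T3): check pairwise unions and intersections of members of τ.
Counterexample for (T2): {r} ∪ {q, t} = {q, r, t} ∉ τ. Therefore τ is NOT a topology.


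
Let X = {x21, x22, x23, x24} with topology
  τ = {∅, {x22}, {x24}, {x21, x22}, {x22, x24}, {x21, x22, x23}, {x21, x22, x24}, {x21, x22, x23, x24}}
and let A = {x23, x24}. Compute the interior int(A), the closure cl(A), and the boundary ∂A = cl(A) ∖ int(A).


int(A) = {x24}, cl(A) = {x23, x24}, ∂A = {x23}.

Closed sets in (X, τ) are complements of opens:
  closed(X, τ) = {∅, {x23}, {x24}, {x21, x23}, {x23, x24}, {x21, x22, x23}, {x21, x23, x24}, {x21, x22, x23, x24}}.
int(A) = ⋃ {U ∈ τ : U ⊆ A}. Opens contained in A: ∅, {x24}.
Taking the union of these: int(A) = {x24}.
cl(A) = ⋂ {C closed : A ⊆ C}. Closed sets containing A: {x23, x24}, {x21, x23, x24}, {x21, x22, x23, x24}.
Intersecting these: cl(A) = {x23, x24}.
∂A = cl(A) ∖ int(A) = {x23, x24} ∖ {x24} = {x23}.


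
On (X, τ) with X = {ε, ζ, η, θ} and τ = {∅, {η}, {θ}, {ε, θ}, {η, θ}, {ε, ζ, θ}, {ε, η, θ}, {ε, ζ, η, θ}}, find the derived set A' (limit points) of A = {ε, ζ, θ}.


A' = {ε, ζ}

For each x ∈ X, list the open sets U ∈ τ with x ∈ U, then check whether U ∩ (A ∖ {x}) ≠ ∅ for every such U.
  x = ε: opens ∋ x are {ε, θ}, {ε, ζ, θ}, {ε, η, θ}, {ε, ζ, η, θ}; each meets A ∖ {ε}, so x IS a limit point.
  x = ζ: opens ∋ x are {ε, ζ, θ}, {ε, ζ, η, θ}; each meets A ∖ {ζ}, so x IS a limit point.
  x = η: open {η} ∋ x has {η} ∩ (A ∖ {η}) = ∅, so x is NOT a limit point.
  x = θ: open {θ} ∋ x has {θ} ∩ (A ∖ {θ}) = ∅, so x is NOT a limit point.
Collecting: A' = {ε, ζ}.


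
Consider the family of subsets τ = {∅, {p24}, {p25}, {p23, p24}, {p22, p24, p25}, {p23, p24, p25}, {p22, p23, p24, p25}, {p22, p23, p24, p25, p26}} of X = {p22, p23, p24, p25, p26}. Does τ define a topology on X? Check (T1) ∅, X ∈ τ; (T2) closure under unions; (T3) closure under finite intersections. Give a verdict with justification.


τ is NOT a topology on X.

Axiom (T1): ∅ ∈ τ? Yes; X ∈ τ? Yes.
Axiom (T2/T3): check pairwise unions and intersections of members of τ.
Counterexample for (T2): {p24} ∪ {p25} = {p24, p25} ∉ τ. Therefore τ is NOT a topology.


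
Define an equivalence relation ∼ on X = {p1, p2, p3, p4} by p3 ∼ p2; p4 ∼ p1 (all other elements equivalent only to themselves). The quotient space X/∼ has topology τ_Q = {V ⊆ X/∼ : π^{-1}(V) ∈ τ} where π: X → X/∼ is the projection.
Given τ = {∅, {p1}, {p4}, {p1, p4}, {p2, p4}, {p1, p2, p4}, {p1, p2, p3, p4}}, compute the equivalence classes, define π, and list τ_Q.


X/∼ = {[p1=p4], [p2=p3]}; |τ_Q| = 3.

Equivalence classes: [p1=p4], [p2=p3].
Quotient map π: X → X/∼ sends p1 ↦ [p1=p4], p2 ↦ [p2=p3], p3 ↦ [p2=p3], p4 ↦ [p1=p4].
For each subset V ⊆ X/∼, compute π^{-1}(V) ⊆ X and check whether π^{-1}(V) ∈ τ. V is open in τ_Q iff π^{-1}(V) ∈ τ.
  V = {}: π^{-1}(V) = ∅ ∈ τ ✓.
  V = {[p1=p4]}: π^{-1}(V) = {p1, p4} ∈ τ ✓.
  V = {[p2=p3]}: π^{-1}(V) = {p2, p3} ∉ τ ✗.
  V = {[p1=p4], [p2=p3]}: π^{-1}(V) = {p1, p2, p3, p4} ∈ τ ✓.
Open sets in the quotient: τ_Q = {{}, {[p1=p4]}, {[p1=p4], [p2=p3]}} (3 elements).


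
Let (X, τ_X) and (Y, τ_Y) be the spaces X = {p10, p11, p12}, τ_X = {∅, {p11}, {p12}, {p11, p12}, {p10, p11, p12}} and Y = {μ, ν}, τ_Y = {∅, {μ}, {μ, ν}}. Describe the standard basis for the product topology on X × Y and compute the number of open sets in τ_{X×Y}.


Basis B = {∅ × ∅, {p11} × {μ}, {p12} × {μ}, {p11} × {μ, ν}, {p11, p12} × {μ}, {p12} × {μ, ν}, {p10, p11, p12} × {μ}, {p11, p12} × {μ, ν}, {p10, p11, p12} × {μ, ν}}; |τ_{X×Y}| = 14.

Enumerate products U × V with U ∈ τ_X, V ∈ τ_Y (deduplicated):
  ∅ × ∅ = {} (∅)
  {p11} × {μ} = {(p11,μ)}
  {p12} × {μ} = {(p12,μ)}
  {p11} × {μ, ν} = {(p11,μ), (p11,ν)}
  {p11, p12} × {μ} = {(p11,μ), (p12,μ)}
  {p12} × {μ, ν} = {(p12,μ), (p12,ν)}
  {p10, p11, p12} × {μ} = {(p10,μ), (p11,μ), (p12,μ)}
  {p11, p12} × {μ, ν} = {(p11,μ), (p11,ν), (p12,μ), (p12,ν)}
  {p10, p11, p12} × {μ, ν} = {(p10,μ), (p10,ν), (p11,μ), (p11,ν), (p12,μ), (p12,ν)}
These 9 distinct sets form the basis B.
Close under arbitrary unions to get τ_{X×Y}; counting gives |τ_{X×Y}| = 14.


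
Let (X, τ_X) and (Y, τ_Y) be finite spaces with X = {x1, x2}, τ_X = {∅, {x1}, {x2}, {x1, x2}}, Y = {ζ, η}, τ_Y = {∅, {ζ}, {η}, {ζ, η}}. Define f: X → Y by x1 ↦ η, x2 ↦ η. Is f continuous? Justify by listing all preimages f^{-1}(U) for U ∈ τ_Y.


f IS continuous.

Compute f^{-1}(U) for each U ∈ τ_Y:
  U = ∅: f^{-1}(U) = ∅ ∈ τ_X ✓.
  U = {ζ}: f^{-1}(U) = ∅ ∈ τ_X ✓.
  U = {η}: f^{-1}(U) = {x1, x2} ∈ τ_X ✓.
  U = {ζ, η}: f^{-1}(U) = {x1, x2} ∈ τ_X ✓.
Every preimage lies in τ_X, so f IS continuous.


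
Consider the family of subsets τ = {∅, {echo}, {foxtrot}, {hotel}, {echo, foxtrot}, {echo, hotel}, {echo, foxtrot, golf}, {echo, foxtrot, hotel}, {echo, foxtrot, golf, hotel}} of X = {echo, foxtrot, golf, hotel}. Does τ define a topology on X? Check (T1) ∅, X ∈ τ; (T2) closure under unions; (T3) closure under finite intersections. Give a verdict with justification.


τ is NOT a topology on X.

Axiom (T1): ∅ ∈ τ? Yes; X ∈ τ? Yes.
Axiom (T2/T3): check pairwise unions and intersections of members of τ.
Counterexample for (T2): {foxtrot} ∪ {hotel} = {foxtrot, hotel} ∉ τ. Therefore τ is NOT a topology.


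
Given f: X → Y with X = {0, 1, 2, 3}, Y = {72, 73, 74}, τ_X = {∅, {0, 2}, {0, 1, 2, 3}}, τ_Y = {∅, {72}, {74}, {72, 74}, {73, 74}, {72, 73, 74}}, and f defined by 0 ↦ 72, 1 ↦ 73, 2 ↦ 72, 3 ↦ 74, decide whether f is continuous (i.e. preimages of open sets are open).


f is NOT continuous.

Compute f^{-1}(U) for each U ∈ τ_Y:
  U = ∅: f^{-1}(U) = ∅ ∈ τ_X ✓.
  U = {72}: f^{-1}(U) = {0, 2} ∈ τ_X ✓.
  U = {74}: f^{-1}(U) = {3} ∉ τ_X ✗.
  U = {72, 74}: f^{-1}(U) = {0, 2, 3} ∉ τ_X ✗.
  U = {73, 74}: f^{-1}(U) = {1, 3} ∉ τ_X ✗.
  U = {72, 73, 74}: f^{-1}(U) = {0, 1, 2, 3} ∈ τ_X ✓.
Found U = {74} with f^{-1}(U) = {3} not in τ_X. Therefore f is NOT continuous.


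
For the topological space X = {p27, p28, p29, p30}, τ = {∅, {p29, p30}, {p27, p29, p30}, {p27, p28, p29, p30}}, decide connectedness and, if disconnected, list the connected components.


(X, τ) is connected.

Find clopen sets (U ∈ τ with X ∖ U ∈ τ):
  U = ∅, X ∖ U = {p27, p28, p29, p30} — both open, so U is clopen.
  U = {p27, p28, p29, p30}, X ∖ U = ∅ — both open, so U is clopen.
Only trivial clopens (∅ and X) exist, so (X, τ) is connected.
Compute connected components by grouping points that agree on all clopens:
  component: {p27, p28, p29, p30}


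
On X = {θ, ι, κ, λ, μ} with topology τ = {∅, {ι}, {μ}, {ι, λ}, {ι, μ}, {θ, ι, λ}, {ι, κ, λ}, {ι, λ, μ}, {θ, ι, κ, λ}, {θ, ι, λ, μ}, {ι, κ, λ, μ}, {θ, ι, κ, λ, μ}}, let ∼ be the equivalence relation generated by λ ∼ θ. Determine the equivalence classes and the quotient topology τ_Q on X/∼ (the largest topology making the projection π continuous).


X/∼ = {[θ=λ], [ι], [κ], [μ]}; |τ_Q| = 8.

Equivalence classes: [θ=λ], [ι], [κ], [μ].
Quotient map π: X → X/∼ sends θ ↦ [θ=λ], ι ↦ [ι], κ ↦ [κ], λ ↦ [θ=λ], μ ↦ [μ].
For each subset V ⊆ X/∼, compute π^{-1}(V) ⊆ X and check whether π^{-1}(V) ∈ τ. V is open in τ_Q iff π^{-1}(V) ∈ τ.
  V = {}: π^{-1}(V) = ∅ ∈ τ ✓.
  V = {[θ=λ]}: π^{-1}(V) = {θ, λ} ∉ τ ✗.
  V = {[ι]}: π^{-1}(V) = {ι} ∈ τ ✓.
  V = {[θ=λ], [ι]}: π^{-1}(V) = {θ, ι, λ} ∈ τ ✓.
  V = {[κ]}: π^{-1}(V) = {κ} ∉ τ ✗.
  V = {[θ=λ], [κ]}: π^{-1}(V) = {θ, κ, λ} ∉ τ ✗.
  V = {[ι], [κ]}: π^{-1}(V) = {ι, κ} ∉ τ ✗.
  V = {[θ=λ], [ι], [κ]}: π^{-1}(V) = {θ, ι, κ, λ} ∈ τ ✓.
  V = {[μ]}: π^{-1}(V) = {μ} ∈ τ ✓.
  V = {[θ=λ], [μ]}: π^{-1}(V) = {θ, λ, μ} ∉ τ ✗.
  V = {[ι], [μ]}: π^{-1}(V) = {ι, μ} ∈ τ ✓.
  V = {[θ=λ], [ι], [μ]}: π^{-1}(V) = {θ, ι, λ, μ} ∈ τ ✓.
  V = {[κ], [μ]}: π^{-1}(V) = {κ, μ} ∉ τ ✗.
  V = {[θ=λ], [κ], [μ]}: π^{-1}(V) = {θ, κ, λ, μ} ∉ τ ✗.
  V = {[ι], [κ], [μ]}: π^{-1}(V) = {ι, κ, μ} ∉ τ ✗.
  V = {[θ=λ], [ι], [κ], [μ]}: π^{-1}(V) = {θ, ι, κ, λ, μ} ∈ τ ✓.
Open sets in the quotient: τ_Q = {{}, {[ι]}, {[θ=λ], [ι]}, {[θ=λ], [ι], [κ]}, {[μ]}, {[ι], [μ]}, {[θ=λ], [ι], [μ]}, {[θ=λ], [ι], [κ], [μ]}} (8 elements).


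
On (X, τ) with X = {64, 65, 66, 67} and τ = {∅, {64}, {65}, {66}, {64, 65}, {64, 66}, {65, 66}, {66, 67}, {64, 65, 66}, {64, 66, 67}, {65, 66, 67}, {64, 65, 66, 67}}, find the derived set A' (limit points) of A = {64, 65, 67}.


A' = ∅

For each x ∈ X, list the open sets U ∈ τ with x ∈ U, then check whether U ∩ (A ∖ {x}) ≠ ∅ for every such U.
  x = 64: open {64} ∋ x has {64} ∩ (A ∖ {64}) = ∅, so x is NOT a limit point.
  x = 65: open {65} ∋ x has {65} ∩ (A ∖ {65}) = ∅, so x is NOT a limit point.
  x = 66: open {66} ∋ x has {66} ∩ (A ∖ {66}) = ∅, so x is NOT a limit point.
  x = 67: open {66, 67} ∋ x has {66, 67} ∩ (A ∖ {67}) = ∅, so x is NOT a limit point.
Collecting: A' = ∅.


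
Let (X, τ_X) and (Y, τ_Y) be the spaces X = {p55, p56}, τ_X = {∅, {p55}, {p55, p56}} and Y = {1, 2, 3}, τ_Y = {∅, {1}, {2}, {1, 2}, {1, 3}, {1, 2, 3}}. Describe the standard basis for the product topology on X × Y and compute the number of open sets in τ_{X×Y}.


Basis B = {∅ × ∅, {p55} × {1}, {p55} × {2}, {p55} × {1, 2}, {p55} × {1, 3}, {p55, p56} × {1}, {p55, p56} × {2}, {p55} × {1, 2, 3}, {p55, p56} × {1, 2}, {p55, p56} × {1, 3}, {p55, p56} × {1, 2, 3}}; |τ_{X×Y}| = 18.

Enumerate products U × V with U ∈ τ_X, V ∈ τ_Y (deduplicated):
  ∅ × ∅ = {} (∅)
  {p55} × {1} = {(p55,1)}
  {p55} × {2} = {(p55,2)}
  {p55} × {1, 2} = {(p55,1), (p55,2)}
  {p55} × {1, 3} = {(p55,1), (p55,3)}
  {p55, p56} × {1} = {(p55,1), (p56,1)}
  {p55, p56} × {2} = {(p55,2), (p56,2)}
  {p55} × {1, 2, 3} = {(p55,1), (p55,2), (p55,3)}
  {p55, p56} × {1, 2} = {(p55,1), (p55,2), (p56,1), (p56,2)}
  {p55, p56} × {1, 3} = {(p55,1), (p55,3), (p56,1), (p56,3)}
  {p55, p56} × {1, 2, 3} = {(p55,1), (p55,2), (p55,3), (p56,1), (p56,2), (p56,3)}
These 11 distinct sets form the basis B.
Close under arbitrary unions to get τ_{X×Y}; counting gives |τ_{X×Y}| = 18.


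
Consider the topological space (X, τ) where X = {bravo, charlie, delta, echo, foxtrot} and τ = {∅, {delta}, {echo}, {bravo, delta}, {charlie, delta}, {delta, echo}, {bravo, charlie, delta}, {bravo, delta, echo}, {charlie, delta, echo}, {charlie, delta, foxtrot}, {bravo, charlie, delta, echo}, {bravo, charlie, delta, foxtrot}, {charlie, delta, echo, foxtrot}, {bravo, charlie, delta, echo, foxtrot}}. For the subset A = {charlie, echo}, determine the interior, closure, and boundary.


int(A) = {echo}, cl(A) = {charlie, echo, foxtrot}, ∂A = {charlie, foxtrot}.

Closed sets in (X, τ) are complements of opens:
  closed(X, τ) = {∅, {bravo}, {echo}, {foxtrot}, {bravo, echo}, {bravo, foxtrot}, {charlie, foxtrot}, {echo, foxtrot}, {bravo, charlie, foxtrot}, {bravo, echo, foxtrot}, {charlie, echo, foxtrot}, {bravo, charlie, delta, foxtrot}, {bravo, charlie, echo, foxtrot}, {bravo, charlie, delta, echo, foxtrot}}.
int(A) = ⋃ {U ∈ τ : U ⊆ A}. Opens contained in A: ∅, {echo}.
Taking the union of these: int(A) = {echo}.
cl(A) = ⋂ {C closed : A ⊆ C}. Closed sets containing A: {charlie, echo, foxtrot}, {bravo, charlie, echo, foxtrot}, {bravo, charlie, delta, echo, foxtrot}.
Intersecting these: cl(A) = {charlie, echo, foxtrot}.
∂A = cl(A) ∖ int(A) = {charlie, echo, foxtrot} ∖ {echo} = {charlie, foxtrot}.


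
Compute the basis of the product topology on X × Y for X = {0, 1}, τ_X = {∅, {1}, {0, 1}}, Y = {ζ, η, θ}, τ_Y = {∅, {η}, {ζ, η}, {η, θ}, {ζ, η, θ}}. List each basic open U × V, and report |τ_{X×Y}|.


Basis B = {∅ × ∅, {1} × {η}, {0, 1} × {η}, {1} × {ζ, η}, {1} × {η, θ}, {1} × {ζ, η, θ}, {0, 1} × {ζ, η}, {0, 1} × {η, θ}, {0, 1} × {ζ, η, θ}}; |τ_{X×Y}| = 14.

Enumerate products U × V with U ∈ τ_X, V ∈ τ_Y (deduplicated):
  ∅ × ∅ = {} (∅)
  {1} × {η} = {(1,η)}
  {0, 1} × {η} = {(0,η), (1,η)}
  {1} × {ζ, η} = {(1,ζ), (1,η)}
  {1} × {η, θ} = {(1,η), (1,θ)}
  {1} × {ζ, η, θ} = {(1,ζ), (1,η), (1,θ)}
  {0, 1} × {ζ, η} = {(0,ζ), (0,η), (1,ζ), (1,η)}
  {0, 1} × {η, θ} = {(0,η), (0,θ), (1,η), (1,θ)}
  {0, 1} × {ζ, η, θ} = {(0,ζ), (0,η), (0,θ), (1,ζ), (1,η), (1,θ)}
These 9 distinct sets form the basis B.
Close under arbitrary unions to get τ_{X×Y}; counting gives |τ_{X×Y}| = 14.


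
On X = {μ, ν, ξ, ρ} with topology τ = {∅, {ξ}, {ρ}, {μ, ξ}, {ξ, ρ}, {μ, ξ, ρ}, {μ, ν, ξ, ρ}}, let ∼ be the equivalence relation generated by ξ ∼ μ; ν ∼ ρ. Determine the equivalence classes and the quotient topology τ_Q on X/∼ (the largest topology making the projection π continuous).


X/∼ = {[μ=ξ], [ν=ρ]}; |τ_Q| = 3.

Equivalence classes: [μ=ξ], [ν=ρ].
Quotient map π: X → X/∼ sends μ ↦ [μ=ξ], ν ↦ [ν=ρ], ξ ↦ [μ=ξ], ρ ↦ [ν=ρ].
For each subset V ⊆ X/∼, compute π^{-1}(V) ⊆ X and check whether π^{-1}(V) ∈ τ. V is open in τ_Q iff π^{-1}(V) ∈ τ.
  V = {}: π^{-1}(V) = ∅ ∈ τ ✓.
  V = {[μ=ξ]}: π^{-1}(V) = {μ, ξ} ∈ τ ✓.
  V = {[ν=ρ]}: π^{-1}(V) = {ν, ρ} ∉ τ ✗.
  V = {[μ=ξ], [ν=ρ]}: π^{-1}(V) = {μ, ν, ξ, ρ} ∈ τ ✓.
Open sets in the quotient: τ_Q = {{}, {[μ=ξ]}, {[μ=ξ], [ν=ρ]}} (3 elements).


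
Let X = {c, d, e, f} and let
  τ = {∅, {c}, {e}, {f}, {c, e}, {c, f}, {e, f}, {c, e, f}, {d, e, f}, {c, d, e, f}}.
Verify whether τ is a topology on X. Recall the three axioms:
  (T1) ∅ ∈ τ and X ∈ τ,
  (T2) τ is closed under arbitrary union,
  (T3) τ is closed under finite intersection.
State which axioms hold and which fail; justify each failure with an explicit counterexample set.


τ IS a topology on X.

Axiom (T1): ∅ ∈ τ? Yes; X ∈ τ? Yes.
Axiom (T2/T3): check pairwise unions and intersections of members of τ.
All pairwise intersections and unions checked — each lies in τ. Therefore τ satisfies (T1), (T2), (T3): it IS a topology on X.


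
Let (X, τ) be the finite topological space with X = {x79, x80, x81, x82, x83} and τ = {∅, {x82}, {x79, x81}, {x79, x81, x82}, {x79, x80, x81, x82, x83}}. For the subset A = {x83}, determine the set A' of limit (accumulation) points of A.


A' = {x80}

For each x ∈ X, list the open sets U ∈ τ with x ∈ U, then check whether U ∩ (A ∖ {x}) ≠ ∅ for every such U.
  x = x79: open {x79, x81} ∋ x has {x79, x81} ∩ (A ∖ {x79}) = ∅, so x is NOT a limit point.
  x = x80: opens ∋ x are {x79, x80, x81, x82, x83}; each meets A ∖ {x80}, so x IS a limit point.
  x = x81: open {x79, x81} ∋ x has {x79, x81} ∩ (A ∖ {x81}) = ∅, so x is NOT a limit point.
  x = x82: open {x82} ∋ x has {x82} ∩ (A ∖ {x82}) = ∅, so x is NOT a limit point.
  x = x83: open {x79, x80, x81, x82, x83} ∋ x has {x79, x80, x81, x82, x83} ∩ (A ∖ {x83}) = ∅, so x is NOT a limit point.
Collecting: A' = {x80}.


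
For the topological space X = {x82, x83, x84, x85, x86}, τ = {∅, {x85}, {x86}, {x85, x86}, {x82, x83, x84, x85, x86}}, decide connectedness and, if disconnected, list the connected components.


(X, τ) is connected.

Find clopen sets (U ∈ τ with X ∖ U ∈ τ):
  U = ∅, X ∖ U = {x82, x83, x84, x85, x86} — both open, so U is clopen.
  U = {x82, x83, x84, x85, x86}, X ∖ U = ∅ — both open, so U is clopen.
Only trivial clopens (∅ and X) exist, so (X, τ) is connected.
Compute connected components by grouping points that agree on all clopens:
  component: {x82, x83, x84, x85, x86}


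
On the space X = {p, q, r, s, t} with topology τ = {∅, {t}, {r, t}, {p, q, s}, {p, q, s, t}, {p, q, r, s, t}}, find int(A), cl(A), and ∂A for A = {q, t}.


int(A) = {t}, cl(A) = {p, q, r, s, t}, ∂A = {p, q, r, s}.

Closed sets in (X, τ) are complements of opens:
  closed(X, τ) = {∅, {r}, {r, t}, {p, q, s}, {p, q, r, s}, {p, q, r, s, t}}.
int(A) = ⋃ {U ∈ τ : U ⊆ A}. Opens contained in A: ∅, {t}.
Taking the union of these: int(A) = {t}.
cl(A) = ⋂ {C closed : A ⊆ C}. Closed sets containing A: {p, q, r, s, t}.
Intersecting these: cl(A) = {p, q, r, s, t}.
∂A = cl(A) ∖ int(A) = {p, q, r, s, t} ∖ {t} = {p, q, r, s}.


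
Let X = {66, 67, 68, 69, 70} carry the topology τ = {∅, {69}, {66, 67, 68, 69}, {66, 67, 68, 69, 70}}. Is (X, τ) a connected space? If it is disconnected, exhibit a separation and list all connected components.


(X, τ) is connected.

Find clopen sets (U ∈ τ with X ∖ U ∈ τ):
  U = ∅, X ∖ U = {66, 67, 68, 69, 70} — both open, so U is clopen.
  U = {66, 67, 68, 69, 70}, X ∖ U = ∅ — both open, so U is clopen.
Only trivial clopens (∅ and X) exist, so (X, τ) is connected.
Compute connected components by grouping points that agree on all clopens:
  component: {66, 67, 68, 69, 70}


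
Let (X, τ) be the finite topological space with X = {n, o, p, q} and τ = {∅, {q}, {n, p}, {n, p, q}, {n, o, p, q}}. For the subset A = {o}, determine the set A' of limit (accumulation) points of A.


A' = ∅

For each x ∈ X, list the open sets U ∈ τ with x ∈ U, then check whether U ∩ (A ∖ {x}) ≠ ∅ for every such U.
  x = n: open {n, p} ∋ x has {n, p} ∩ (A ∖ {n}) = ∅, so x is NOT a limit point.
  x = o: open {n, o, p, q} ∋ x has {n, o, p, q} ∩ (A ∖ {o}) = ∅, so x is NOT a limit point.
  x = p: open {n, p} ∋ x has {n, p} ∩ (A ∖ {p}) = ∅, so x is NOT a limit point.
  x = q: open {q} ∋ x has {q} ∩ (A ∖ {q}) = ∅, so x is NOT a limit point.
Collecting: A' = ∅.


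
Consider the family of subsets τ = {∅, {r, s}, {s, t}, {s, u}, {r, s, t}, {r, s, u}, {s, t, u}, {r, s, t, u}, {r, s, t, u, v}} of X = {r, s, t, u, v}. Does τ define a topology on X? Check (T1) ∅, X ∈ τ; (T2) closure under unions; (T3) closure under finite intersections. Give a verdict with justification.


τ is NOT a topology on X.

Axiom (T1): ∅ ∈ τ? Yes; X ∈ τ? Yes.
Axiom (T2/T3): check pairwise unions and intersections of members of τ.
Counterexample for (T3): {r, s} ∩ {s, t} = {s} ∉ τ. Therefore τ is NOT a topology.


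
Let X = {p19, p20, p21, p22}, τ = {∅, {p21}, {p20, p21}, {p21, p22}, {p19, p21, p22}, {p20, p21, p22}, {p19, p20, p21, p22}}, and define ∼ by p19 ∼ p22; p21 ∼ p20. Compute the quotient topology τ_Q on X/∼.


X/∼ = {[p19=p22], [p20=p21]}; |τ_Q| = 3.

Equivalence classes: [p19=p22], [p20=p21].
Quotient map π: X → X/∼ sends p19 ↦ [p19=p22], p20 ↦ [p20=p21], p21 ↦ [p20=p21], p22 ↦ [p19=p22].
For each subset V ⊆ X/∼, compute π^{-1}(V) ⊆ X and check whether π^{-1}(V) ∈ τ. V is open in τ_Q iff π^{-1}(V) ∈ τ.
  V = {}: π^{-1}(V) = ∅ ∈ τ ✓.
  V = {[p19=p22]}: π^{-1}(V) = {p19, p22} ∉ τ ✗.
  V = {[p20=p21]}: π^{-1}(V) = {p20, p21} ∈ τ ✓.
  V = {[p19=p22], [p20=p21]}: π^{-1}(V) = {p19, p20, p21, p22} ∈ τ ✓.
Open sets in the quotient: τ_Q = {{}, {[p20=p21]}, {[p19=p22], [p20=p21]}} (3 elements).


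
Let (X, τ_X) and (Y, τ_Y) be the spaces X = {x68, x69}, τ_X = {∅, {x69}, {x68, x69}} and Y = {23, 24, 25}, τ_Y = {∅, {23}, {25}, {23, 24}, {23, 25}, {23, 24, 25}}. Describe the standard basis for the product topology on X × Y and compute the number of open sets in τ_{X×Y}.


Basis B = {∅ × ∅, {x69} × {23}, {x69} × {25}, {x68, x69} × {23}, {x68, x69} × {25}, {x69} × {23, 24}, {x69} × {23, 25}, {x69} × {23, 24, 25}, {x68, x69} × {23, 24}, {x68, x69} × {23, 25}, {x68, x69} × {23, 24, 25}}; |τ_{X×Y}| = 18.

Enumerate products U × V with U ∈ τ_X, V ∈ τ_Y (deduplicated):
  ∅ × ∅ = {} (∅)
  {x69} × {23} = {(x69,23)}
  {x69} × {25} = {(x69,25)}
  {x68, x69} × {23} = {(x68,23), (x69,23)}
  {x68, x69} × {25} = {(x68,25), (x69,25)}
  {x69} × {23, 24} = {(x69,23), (x69,24)}
  {x69} × {23, 25} = {(x69,23), (x69,25)}
  {x69} × {23, 24, 25} = {(x69,23), (x69,24), (x69,25)}
  {x68, x69} × {23, 24} = {(x68,23), (x68,24), (x69,23), (x69,24)}
  {x68, x69} × {23, 25} = {(x68,23), (x68,25), (x69,23), (x69,25)}
  {x68, x69} × {23, 24, 25} = {(x68,23), (x68,24), (x68,25), (x69,23), (x69,24), (x69,25)}
These 11 distinct sets form the basis B.
Close under arbitrary unions to get τ_{X×Y}; counting gives |τ_{X×Y}| = 18.


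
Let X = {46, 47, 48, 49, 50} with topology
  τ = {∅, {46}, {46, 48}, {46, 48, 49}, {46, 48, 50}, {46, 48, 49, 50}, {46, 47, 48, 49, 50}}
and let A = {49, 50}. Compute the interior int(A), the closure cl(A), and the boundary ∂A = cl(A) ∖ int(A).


int(A) = ∅, cl(A) = {47, 49, 50}, ∂A = {47, 49, 50}.

Closed sets in (X, τ) are complements of opens:
  closed(X, τ) = {∅, {47}, {47, 49}, {47, 50}, {47, 49, 50}, {47, 48, 49, 50}, {46, 47, 48, 49, 50}}.
int(A) = ⋃ {U ∈ τ : U ⊆ A}. Opens contained in A: ∅.
Taking the union of these: int(A) = ∅.
cl(A) = ⋂ {C closed : A ⊆ C}. Closed sets containing A: {47, 49, 50}, {47, 48, 49, 50}, {46, 47, 48, 49, 50}.
Intersecting these: cl(A) = {47, 49, 50}.
∂A = cl(A) ∖ int(A) = {47, 49, 50} ∖ ∅ = {47, 49, 50}.


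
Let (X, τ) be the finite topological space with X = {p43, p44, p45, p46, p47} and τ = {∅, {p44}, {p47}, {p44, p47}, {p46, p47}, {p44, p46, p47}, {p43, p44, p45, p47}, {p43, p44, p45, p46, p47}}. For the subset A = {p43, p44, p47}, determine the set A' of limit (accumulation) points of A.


A' = {p43, p45, p46}

For each x ∈ X, list the open sets U ∈ τ with x ∈ U, then check whether U ∩ (A ∖ {x}) ≠ ∅ for every such U.
  x = p43: opens ∋ x are {p43, p44, p45, p47}, {p43, p44, p45, p46, p47}; each meets A ∖ {p43}, so x IS a limit point.
  x = p44: open {p44} ∋ x has {p44} ∩ (A ∖ {p44}) = ∅, so x is NOT a limit point.
  x = p45: opens ∋ x are {p43, p44, p45, p47}, {p43, p44, p45, p46, p47}; each meets A ∖ {p45}, so x IS a limit point.
  x = p46: opens ∋ x are {p46, p47}, {p44, p46, p47}, {p43, p44, p45, p46, p47}; each meets A ∖ {p46}, so x IS a limit point.
  x = p47: open {p47} ∋ x has {p47} ∩ (A ∖ {p47}) = ∅, so x is NOT a limit point.
Collecting: A' = {p43, p45, p46}.


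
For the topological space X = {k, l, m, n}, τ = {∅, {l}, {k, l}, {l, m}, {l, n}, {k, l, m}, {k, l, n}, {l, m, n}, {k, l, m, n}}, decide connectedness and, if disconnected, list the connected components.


(X, τ) is connected.

Find clopen sets (U ∈ τ with X ∖ U ∈ τ):
  U = ∅, X ∖ U = {k, l, m, n} — both open, so U is clopen.
  U = {k, l, m, n}, X ∖ U = ∅ — both open, so U is clopen.
Only trivial clopens (∅ and X) exist, so (X, τ) is connected.
Compute connected components by grouping points that agree on all clopens:
  component: {k, l, m, n}


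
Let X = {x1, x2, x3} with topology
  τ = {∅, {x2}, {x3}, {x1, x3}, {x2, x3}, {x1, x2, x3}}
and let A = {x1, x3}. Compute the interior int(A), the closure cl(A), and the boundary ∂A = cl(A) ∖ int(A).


int(A) = {x1, x3}, cl(A) = {x1, x3}, ∂A = ∅.

Closed sets in (X, τ) are complements of opens:
  closed(X, τ) = {∅, {x1}, {x2}, {x1, x2}, {x1, x3}, {x1, x2, x3}}.
int(A) = ⋃ {U ∈ τ : U ⊆ A}. Opens contained in A: ∅, {x3}, {x1, x3}.
Taking the union of these: int(A) = {x1, x3}.
cl(A) = ⋂ {C closed : A ⊆ C}. Closed sets containing A: {x1, x3}, {x1, x2, x3}.
Intersecting these: cl(A) = {x1, x3}.
∂A = cl(A) ∖ int(A) = {x1, x3} ∖ {x1, x3} = ∅.


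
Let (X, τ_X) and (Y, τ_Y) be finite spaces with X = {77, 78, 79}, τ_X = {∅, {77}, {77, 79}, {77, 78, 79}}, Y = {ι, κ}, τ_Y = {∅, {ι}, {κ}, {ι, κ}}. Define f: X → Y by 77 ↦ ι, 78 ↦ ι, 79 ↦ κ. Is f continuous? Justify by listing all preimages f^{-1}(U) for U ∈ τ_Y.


f is NOT continuous.

Compute f^{-1}(U) for each U ∈ τ_Y:
  U = ∅: f^{-1}(U) = ∅ ∈ τ_X ✓.
  U = {ι}: f^{-1}(U) = {77, 78} ∉ τ_X ✗.
  U = {κ}: f^{-1}(U) = {79} ∉ τ_X ✗.
  U = {ι, κ}: f^{-1}(U) = {77, 78, 79} ∈ τ_X ✓.
Found U = {ι} with f^{-1}(U) = {77, 78} not in τ_X. Therefore f is NOT continuous.


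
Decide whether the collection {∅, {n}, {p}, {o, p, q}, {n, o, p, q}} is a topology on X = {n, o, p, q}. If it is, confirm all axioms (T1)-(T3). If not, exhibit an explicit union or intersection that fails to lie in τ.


τ is NOT a topology on X.

Axiom (T1): ∅ ∈ τ? Yes; X ∈ τ? Yes.
Axiom (T2/T3): check pairwise unions and intersections of members of τ.
Counterexample for (T2): {n} ∪ {p} = {n, p} ∉ τ. Therefore τ is NOT a topology.


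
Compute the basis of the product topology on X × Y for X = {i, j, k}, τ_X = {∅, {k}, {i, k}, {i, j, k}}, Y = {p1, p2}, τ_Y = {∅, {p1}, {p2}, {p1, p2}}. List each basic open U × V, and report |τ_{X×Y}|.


Basis B = {∅ × ∅, {k} × {p1}, {k} × {p2}, {i, k} × {p1}, {i, k} × {p2}, {k} × {p1, p2}, {i, j, k} × {p1}, {i, j, k} × {p2}, {i, k} × {p1, p2}, {i, j, k} × {p1, p2}}; |τ_{X×Y}| = 16.

Enumerate products U × V with U ∈ τ_X, V ∈ τ_Y (deduplicated):
  ∅ × ∅ = {} (∅)
  {k} × {p1} = {(k,p1)}
  {k} × {p2} = {(k,p2)}
  {i, k} × {p1} = {(i,p1), (k,p1)}
  {i, k} × {p2} = {(i,p2), (k,p2)}
  {k} × {p1, p2} = {(k,p1), (k,p2)}
  {i, j, k} × {p1} = {(i,p1), (j,p1), (k,p1)}
  {i, j, k} × {p2} = {(i,p2), (j,p2), (k,p2)}
  {i, k} × {p1, p2} = {(i,p1), (i,p2), (k,p1), (k,p2)}
  {i, j, k} × {p1, p2} = {(i,p1), (i,p2), (j,p1), (j,p2), (k,p1), (k,p2)}
These 10 distinct sets form the basis B.
Close under arbitrary unions to get τ_{X×Y}; counting gives |τ_{X×Y}| = 16.


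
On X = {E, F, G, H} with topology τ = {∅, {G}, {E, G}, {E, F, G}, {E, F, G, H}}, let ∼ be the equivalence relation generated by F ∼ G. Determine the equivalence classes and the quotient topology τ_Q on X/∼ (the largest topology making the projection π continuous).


X/∼ = {[E], [F=G], [H]}; |τ_Q| = 3.

Equivalence classes: [E], [F=G], [H].
Quotient map π: X → X/∼ sends E ↦ [E], F ↦ [F=G], G ↦ [F=G], H ↦ [H].
For each subset V ⊆ X/∼, compute π^{-1}(V) ⊆ X and check whether π^{-1}(V) ∈ τ. V is open in τ_Q iff π^{-1}(V) ∈ τ.
  V = {}: π^{-1}(V) = ∅ ∈ τ ✓.
  V = {[E]}: π^{-1}(V) = {E} ∉ τ ✗.
  V = {[F=G]}: π^{-1}(V) = {F, G} ∉ τ ✗.
  V = {[E], [F=G]}: π^{-1}(V) = {E, F, G} ∈ τ ✓.
  V = {[H]}: π^{-1}(V) = {H} ∉ τ ✗.
  V = {[E], [H]}: π^{-1}(V) = {E, H} ∉ τ ✗.
  V = {[F=G], [H]}: π^{-1}(V) = {F, G, H} ∉ τ ✗.
  V = {[E], [F=G], [H]}: π^{-1}(V) = {E, F, G, H} ∈ τ ✓.
Open sets in the quotient: τ_Q = {{}, {[E], [F=G]}, {[E], [F=G], [H]}} (3 elements).


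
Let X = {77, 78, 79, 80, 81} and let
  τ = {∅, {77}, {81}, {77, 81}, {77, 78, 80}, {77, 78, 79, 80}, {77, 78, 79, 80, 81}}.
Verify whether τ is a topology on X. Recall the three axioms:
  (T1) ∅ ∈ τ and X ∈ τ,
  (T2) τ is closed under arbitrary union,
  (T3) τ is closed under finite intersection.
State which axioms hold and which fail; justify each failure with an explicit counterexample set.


τ is NOT a topology on X.

Axiom (T1): ∅ ∈ τ? Yes; X ∈ τ? Yes.
Axiom (T2/T3): check pairwise unions and intersections of members of τ.
Counterexample for (T2): {81} ∪ {77, 78, 80} = {77, 78, 80, 81} ∉ τ. Therefore τ is NOT a topology.


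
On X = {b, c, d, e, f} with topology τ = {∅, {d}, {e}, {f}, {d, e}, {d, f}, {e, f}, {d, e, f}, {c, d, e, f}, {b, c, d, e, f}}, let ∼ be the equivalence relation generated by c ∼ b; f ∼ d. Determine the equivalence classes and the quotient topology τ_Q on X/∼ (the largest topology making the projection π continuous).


X/∼ = {[b=c], [d=f], [e]}; |τ_Q| = 5.

Equivalence classes: [b=c], [d=f], [e].
Quotient map π: X → X/∼ sends b ↦ [b=c], c ↦ [b=c], d ↦ [d=f], e ↦ [e], f ↦ [d=f].
For each subset V ⊆ X/∼, compute π^{-1}(V) ⊆ X and check whether π^{-1}(V) ∈ τ. V is open in τ_Q iff π^{-1}(V) ∈ τ.
  V = {}: π^{-1}(V) = ∅ ∈ τ ✓.
  V = {[b=c]}: π^{-1}(V) = {b, c} ∉ τ ✗.
  V = {[d=f]}: π^{-1}(V) = {d, f} ∈ τ ✓.
  V = {[b=c], [d=f]}: π^{-1}(V) = {b, c, d, f} ∉ τ ✗.
  V = {[e]}: π^{-1}(V) = {e} ∈ τ ✓.
  V = {[b=c], [e]}: π^{-1}(V) = {b, c, e} ∉ τ ✗.
  V = {[d=f], [e]}: π^{-1}(V) = {d, e, f} ∈ τ ✓.
  V = {[b=c], [d=f], [e]}: π^{-1}(V) = {b, c, d, e, f} ∈ τ ✓.
Open sets in the quotient: τ_Q = {{}, {[d=f]}, {[e]}, {[d=f], [e]}, {[b=c], [d=f], [e]}} (5 elements).


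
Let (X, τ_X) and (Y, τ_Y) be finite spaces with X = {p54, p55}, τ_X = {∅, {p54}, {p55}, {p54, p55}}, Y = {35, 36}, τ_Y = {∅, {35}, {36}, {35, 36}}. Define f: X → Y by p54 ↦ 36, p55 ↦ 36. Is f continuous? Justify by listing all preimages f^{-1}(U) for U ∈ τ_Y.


f IS continuous.

Compute f^{-1}(U) for each U ∈ τ_Y:
  U = ∅: f^{-1}(U) = ∅ ∈ τ_X ✓.
  U = {35}: f^{-1}(U) = ∅ ∈ τ_X ✓.
  U = {36}: f^{-1}(U) = {p54, p55} ∈ τ_X ✓.
  U = {35, 36}: f^{-1}(U) = {p54, p55} ∈ τ_X ✓.
Every preimage lies in τ_X, so f IS continuous.


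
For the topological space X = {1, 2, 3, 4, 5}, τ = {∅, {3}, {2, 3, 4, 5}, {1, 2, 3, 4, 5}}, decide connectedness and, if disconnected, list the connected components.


(X, τ) is connected.

Find clopen sets (U ∈ τ with X ∖ U ∈ τ):
  U = ∅, X ∖ U = {1, 2, 3, 4, 5} — both open, so U is clopen.
  U = {1, 2, 3, 4, 5}, X ∖ U = ∅ — both open, so U is clopen.
Only trivial clopens (∅ and X) exist, so (X, τ) is connected.
Compute connected components by grouping points that agree on all clopens:
  component: {1, 2, 3, 4, 5}


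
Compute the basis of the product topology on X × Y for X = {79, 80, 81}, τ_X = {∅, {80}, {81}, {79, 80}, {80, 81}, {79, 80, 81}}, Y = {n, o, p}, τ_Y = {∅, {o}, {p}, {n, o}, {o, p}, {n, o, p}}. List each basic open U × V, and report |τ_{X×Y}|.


Basis B = {∅ × ∅, {80} × {o}, {80} × {p}, {81} × {o}, {81} × {p}, {79, 80} × {o}, {79, 80} × {p}, {80} × {n, o}, {80} × {o, p}, {80, 81} × {o}, {80, 81} × {p}, {81} × {n, o}, {81} × {o, p}, {79, 80, 81} × {o}, {79, 80, 81} × {p}, {80} × {n, o, p}, {81} × {n, o, p}, {79, 80} × {n, o}, {79, 80} × {o, p}, {80, 81} × {n, o}, {80, 81} × {o, p}, {79, 80} × {n, o, p}, {79, 80, 81} × {n, o}, {79, 80, 81} × {o, p}, {80, 81} × {n, o, p}, {79, 80, 81} × {n, o, p}}; |τ_{X×Y}| = 108.

Enumerate products U × V with U ∈ τ_X, V ∈ τ_Y (deduplicated):
  ∅ × ∅ = {} (∅)
  {80} × {o} = {(80,o)}
  {80} × {p} = {(80,p)}
  {81} × {o} = {(81,o)}
  {81} × {p} = {(81,p)}
  {79, 80} × {o} = {(79,o), (80,o)}
  {79, 80} × {p} = {(79,p), (80,p)}
  {80} × {n, o} = {(80,n), (80,o)}
  {80} × {o, p} = {(80,o), (80,p)}
  {80, 81} × {o} = {(80,o), (81,o)}
  {80, 81} × {p} = {(80,p), (81,p)}
  {81} × {n, o} = {(81,n), (81,o)}
  {81} × {o, p} = {(81,o), (81,p)}
  {79, 80, 81} × {o} = {(79,o), (80,o), (81,o)}
  {79, 80, 81} × {p} = {(79,p), (80,p), (81,p)}
  {80} × {n, o, p} = {(80,n), (80,o), (80,p)}
  {81} × {n, o, p} = {(81,n), (81,o), (81,p)}
  {79, 80} × {n, o} = {(79,n), (79,o), (80,n), (80,o)}
  {79, 80} × {o, p} = {(79,o), (79,p), (80,o), (80,p)}
  {80, 81} × {n, o} = {(80,n), (80,o), (81,n), (81,o)}
  {80, 81} × {o, p} = {(80,o), (80,p), (81,o), (81,p)}
  {79, 80} × {n, o, p} = {(79,n), (79,o), (79,p), (80,n), (80,o), (80,p)}
  {79, 80, 81} × {n, o} = {(79,n), (79,o), (80,n), (80,o), (81,n), (81,o)}
  {79, 80, 81} × {o, p} = {(79,o), (79,p), (80,o), (80,p), (81,o), (81,p)}
  {80, 81} × {n, o, p} = {(80,n), (80,o), (80,p), (81,n), (81,o), (81,p)}
  {79, 80, 81} × {n, o, p} = {(79,n), (79,o), (79,p), (80,n), (80,o), (80,p), (81,n), (81,o), (81,p)}
These 26 distinct sets form the basis B.
Close under arbitrary unions to get τ_{X×Y}; counting gives |τ_{X×Y}| = 108.


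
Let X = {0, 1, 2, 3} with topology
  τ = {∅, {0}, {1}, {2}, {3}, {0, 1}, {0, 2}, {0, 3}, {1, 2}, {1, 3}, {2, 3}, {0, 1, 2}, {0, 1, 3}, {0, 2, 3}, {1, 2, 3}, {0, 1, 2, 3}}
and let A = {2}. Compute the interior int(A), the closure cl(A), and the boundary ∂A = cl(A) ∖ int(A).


int(A) = {2}, cl(A) = {2}, ∂A = ∅.

Closed sets in (X, τ) are complements of opens:
  closed(X, τ) = {∅, {0}, {1}, {2}, {3}, {0, 1}, {0, 2}, {0, 3}, {1, 2}, {1, 3}, {2, 3}, {0, 1, 2}, {0, 1, 3}, {0, 2, 3}, {1, 2, 3}, {0, 1, 2, 3}}.
int(A) = ⋃ {U ∈ τ : U ⊆ A}. Opens contained in A: ∅, {2}.
Taking the union of these: int(A) = {2}.
cl(A) = ⋂ {C closed : A ⊆ C}. Closed sets containing A: {2}, {0, 2}, {1, 2}, {2, 3}, {0, 1, 2}, {0, 2, 3}, {1, 2, 3}, {0, 1, 2, 3}.
Intersecting these: cl(A) = {2}.
∂A = cl(A) ∖ int(A) = {2} ∖ {2} = ∅.


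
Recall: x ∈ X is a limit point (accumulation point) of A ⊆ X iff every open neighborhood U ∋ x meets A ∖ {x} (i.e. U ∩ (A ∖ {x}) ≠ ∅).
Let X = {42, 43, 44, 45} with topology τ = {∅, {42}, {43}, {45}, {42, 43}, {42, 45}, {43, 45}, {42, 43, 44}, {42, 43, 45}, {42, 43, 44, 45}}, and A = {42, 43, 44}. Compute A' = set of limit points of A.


A' = {44}

For each x ∈ X, list the open sets U ∈ τ with x ∈ U, then check whether U ∩ (A ∖ {x}) ≠ ∅ for every such U.
  x = 42: open {42} ∋ x has {42} ∩ (A ∖ {42}) = ∅, so x is NOT a limit point.
  x = 43: open {43} ∋ x has {43} ∩ (A ∖ {43}) = ∅, so x is NOT a limit point.
  x = 44: opens ∋ x are {42, 43, 44}, {42, 43, 44, 45}; each meets A ∖ {44}, so x IS a limit point.
  x = 45: open {45} ∋ x has {45} ∩ (A ∖ {45}) = ∅, so x is NOT a limit point.
Collecting: A' = {44}.


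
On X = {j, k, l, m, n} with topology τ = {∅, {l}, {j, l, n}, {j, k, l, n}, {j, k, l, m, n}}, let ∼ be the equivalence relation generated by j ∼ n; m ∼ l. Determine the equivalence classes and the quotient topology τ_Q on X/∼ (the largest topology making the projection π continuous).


X/∼ = {[j=n], [k], [l=m]}; |τ_Q| = 2.

Equivalence classes: [j=n], [k], [l=m].
Quotient map π: X → X/∼ sends j ↦ [j=n], k ↦ [k], l ↦ [l=m], m ↦ [l=m], n ↦ [j=n].
For each subset V ⊆ X/∼, compute π^{-1}(V) ⊆ X and check whether π^{-1}(V) ∈ τ. V is open in τ_Q iff π^{-1}(V) ∈ τ.
  V = {}: π^{-1}(V) = ∅ ∈ τ ✓.
  V = {[j=n]}: π^{-1}(V) = {j, n} ∉ τ ✗.
  V = {[k]}: π^{-1}(V) = {k} ∉ τ ✗.
  V = {[j=n], [k]}: π^{-1}(V) = {j, k, n} ∉ τ ✗.
  V = {[l=m]}: π^{-1}(V) = {l, m} ∉ τ ✗.
  V = {[j=n], [l=m]}: π^{-1}(V) = {j, l, m, n} ∉ τ ✗.
  V = {[k], [l=m]}: π^{-1}(V) = {k, l, m} ∉ τ ✗.
  V = {[j=n], [k], [l=m]}: π^{-1}(V) = {j, k, l, m, n} ∈ τ ✓.
Open sets in the quotient: τ_Q = {{}, {[j=n], [k], [l=m]}} (2 elements).


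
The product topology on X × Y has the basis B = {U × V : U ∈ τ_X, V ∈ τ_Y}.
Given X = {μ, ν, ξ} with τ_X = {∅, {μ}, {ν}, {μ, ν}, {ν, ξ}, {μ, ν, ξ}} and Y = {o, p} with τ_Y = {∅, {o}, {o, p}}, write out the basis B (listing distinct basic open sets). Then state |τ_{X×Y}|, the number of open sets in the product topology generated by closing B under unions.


Basis B = {∅ × ∅, {μ} × {o}, {ν} × {o}, {μ} × {o, p}, {μ, ν} × {o}, {ν} × {o, p}, {ν, ξ} × {o}, {μ, ν, ξ} × {o}, {μ, ν} × {o, p}, {ν, ξ} × {o, p}, {μ, ν, ξ} × {o, p}}; |τ_{X×Y}| = 18.

Enumerate products U × V with U ∈ τ_X, V ∈ τ_Y (deduplicated):
  ∅ × ∅ = {} (∅)
  {μ} × {o} = {(μ,o)}
  {ν} × {o} = {(ν,o)}
  {μ} × {o, p} = {(μ,o), (μ,p)}
  {μ, ν} × {o} = {(μ,o), (ν,o)}
  {ν} × {o, p} = {(ν,o), (ν,p)}
  {ν, ξ} × {o} = {(ν,o), (ξ,o)}
  {μ, ν, ξ} × {o} = {(μ,o), (ν,o), (ξ,o)}
  {μ, ν} × {o, p} = {(μ,o), (μ,p), (ν,o), (ν,p)}
  {ν, ξ} × {o, p} = {(ν,o), (ν,p), (ξ,o), (ξ,p)}
  {μ, ν, ξ} × {o, p} = {(μ,o), (μ,p), (ν,o), (ν,p), (ξ,o), (ξ,p)}
These 11 distinct sets form the basis B.
Close under arbitrary unions to get τ_{X×Y}; counting gives |τ_{X×Y}| = 18.


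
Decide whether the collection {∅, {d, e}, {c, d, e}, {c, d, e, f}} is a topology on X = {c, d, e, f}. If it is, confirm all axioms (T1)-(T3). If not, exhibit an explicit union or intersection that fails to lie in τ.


τ IS a topology on X.

Axiom (T1): ∅ ∈ τ? Yes; X ∈ τ? Yes.
Axiom (T2/T3): check pairwise unions and intersections of members of τ.
All pairwise intersections and unions checked — each lies in τ. Therefore τ satisfies (T1), (T2), (T3): it IS a topology on X.


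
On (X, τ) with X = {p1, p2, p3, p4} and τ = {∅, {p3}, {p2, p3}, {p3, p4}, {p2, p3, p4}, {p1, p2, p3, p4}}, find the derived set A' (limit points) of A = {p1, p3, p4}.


A' = {p1, p2, p4}

For each x ∈ X, list the open sets U ∈ τ with x ∈ U, then check whether U ∩ (A ∖ {x}) ≠ ∅ for every such U.
  x = p1: opens ∋ x are {p1, p2, p3, p4}; each meets A ∖ {p1}, so x IS a limit point.
  x = p2: opens ∋ x are {p2, p3}, {p2, p3, p4}, {p1, p2, p3, p4}; each meets A ∖ {p2}, so x IS a limit point.
  x = p3: open {p3} ∋ x has {p3} ∩ (A ∖ {p3}) = ∅, so x is NOT a limit point.
  x = p4: opens ∋ x are {p3, p4}, {p2, p3, p4}, {p1, p2, p3, p4}; each meets A ∖ {p4}, so x IS a limit point.
Collecting: A' = {p1, p2, p4}.


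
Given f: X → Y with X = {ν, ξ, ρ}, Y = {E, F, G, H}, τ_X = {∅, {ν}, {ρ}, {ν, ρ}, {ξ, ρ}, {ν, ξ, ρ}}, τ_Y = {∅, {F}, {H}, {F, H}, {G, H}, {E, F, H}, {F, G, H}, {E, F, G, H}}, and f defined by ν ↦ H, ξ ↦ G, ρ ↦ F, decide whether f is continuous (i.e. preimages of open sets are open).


f is NOT continuous.

Compute f^{-1}(U) for each U ∈ τ_Y:
  U = ∅: f^{-1}(U) = ∅ ∈ τ_X ✓.
  U = {F}: f^{-1}(U) = {ρ} ∈ τ_X ✓.
  U = {H}: f^{-1}(U) = {ν} ∈ τ_X ✓.
  U = {F, H}: f^{-1}(U) = {ν, ρ} ∈ τ_X ✓.
  U = {G, H}: f^{-1}(U) = {ν, ξ} ∉ τ_X ✗.
  U = {E, F, H}: f^{-1}(U) = {ν, ρ} ∈ τ_X ✓.
  U = {F, G, H}: f^{-1}(U) = {ν, ξ, ρ} ∈ τ_X ✓.
  U = {E, F, G, H}: f^{-1}(U) = {ν, ξ, ρ} ∈ τ_X ✓.
Found U = {G, H} with f^{-1}(U) = {ν, ξ} not in τ_X. Therefore f is NOT continuous.


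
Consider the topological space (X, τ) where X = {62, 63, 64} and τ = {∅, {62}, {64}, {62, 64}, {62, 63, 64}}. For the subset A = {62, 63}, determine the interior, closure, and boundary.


int(A) = {62}, cl(A) = {62, 63}, ∂A = {63}.

Closed sets in (X, τ) are complements of opens:
  closed(X, τ) = {∅, {63}, {62, 63}, {63, 64}, {62, 63, 64}}.
int(A) = ⋃ {U ∈ τ : U ⊆ A}. Opens contained in A: ∅, {62}.
Taking the union of these: int(A) = {62}.
cl(A) = ⋂ {C closed : A ⊆ C}. Closed sets containing A: {62, 63}, {62, 63, 64}.
Intersecting these: cl(A) = {62, 63}.
∂A = cl(A) ∖ int(A) = {62, 63} ∖ {62} = {63}.


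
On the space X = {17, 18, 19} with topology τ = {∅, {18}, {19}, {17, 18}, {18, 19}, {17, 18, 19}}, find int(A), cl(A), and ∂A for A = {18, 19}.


int(A) = {18, 19}, cl(A) = {17, 18, 19}, ∂A = {17}.

Closed sets in (X, τ) are complements of opens:
  closed(X, τ) = {∅, {17}, {19}, {17, 18}, {17, 19}, {17, 18, 19}}.
int(A) = ⋃ {U ∈ τ : U ⊆ A}. Opens contained in A: ∅, {18}, {19}, {18, 19}.
Taking the union of these: int(A) = {18, 19}.
cl(A) = ⋂ {C closed : A ⊆ C}. Closed sets containing A: {17, 18, 19}.
Intersecting these: cl(A) = {17, 18, 19}.
∂A = cl(A) ∖ int(A) = {17, 18, 19} ∖ {18, 19} = {17}.
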